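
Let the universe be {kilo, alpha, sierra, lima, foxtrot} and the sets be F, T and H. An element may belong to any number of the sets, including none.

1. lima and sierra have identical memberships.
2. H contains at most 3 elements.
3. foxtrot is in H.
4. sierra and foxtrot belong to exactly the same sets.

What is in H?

From (3): foxtrot ∈ H.
(4): sierra matches foxtrot: sierra ∈ H.
(1): lima matches sierra: lima ∈ H.
(2): H already has 3, so the rest are out.

H = {foxtrot, lima, sierra}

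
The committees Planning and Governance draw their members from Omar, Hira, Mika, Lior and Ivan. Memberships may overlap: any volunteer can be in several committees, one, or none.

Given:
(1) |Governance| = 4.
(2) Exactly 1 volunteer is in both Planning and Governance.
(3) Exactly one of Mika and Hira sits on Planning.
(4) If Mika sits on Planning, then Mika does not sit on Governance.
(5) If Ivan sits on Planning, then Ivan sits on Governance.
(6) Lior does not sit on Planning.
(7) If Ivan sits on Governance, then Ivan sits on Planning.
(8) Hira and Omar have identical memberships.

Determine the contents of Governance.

Governance = {Hira, Ivan, Lior, Omar}

From (6): Lior ∉ Planning.
Suppose Omar ∉ Governance: no assignment then satisfies all the clues, so Omar ∈ Governance.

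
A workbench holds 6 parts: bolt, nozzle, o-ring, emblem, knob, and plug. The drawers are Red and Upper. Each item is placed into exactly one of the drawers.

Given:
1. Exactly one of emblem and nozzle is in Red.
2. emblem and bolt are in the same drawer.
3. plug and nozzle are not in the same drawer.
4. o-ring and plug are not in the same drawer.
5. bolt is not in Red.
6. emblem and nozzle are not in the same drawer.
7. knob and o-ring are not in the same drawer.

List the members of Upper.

From (5): bolt ∉ Red.
(2): emblem matches bolt: emblem ∉ Red.
Only one drawer left: bolt ∈ Upper.
Only one drawer left: emblem ∈ Upper.
(1) (exactly one): nozzle ∈ Red.
(3): plug ∉ Red.
Only one drawer left: plug ∈ Upper.
(4): o-ring ∉ Upper.
Only one drawer left: o-ring ∈ Red.
(7): knob ∉ Red.
Only one drawer left: knob ∈ Upper.

Upper = {bolt, emblem, knob, plug}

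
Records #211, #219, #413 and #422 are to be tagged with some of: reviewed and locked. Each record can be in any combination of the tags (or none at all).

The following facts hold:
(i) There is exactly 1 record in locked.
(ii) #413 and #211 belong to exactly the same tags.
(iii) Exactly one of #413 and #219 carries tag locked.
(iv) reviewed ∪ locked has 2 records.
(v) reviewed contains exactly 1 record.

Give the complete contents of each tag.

reviewed = {#422}; locked = {#219}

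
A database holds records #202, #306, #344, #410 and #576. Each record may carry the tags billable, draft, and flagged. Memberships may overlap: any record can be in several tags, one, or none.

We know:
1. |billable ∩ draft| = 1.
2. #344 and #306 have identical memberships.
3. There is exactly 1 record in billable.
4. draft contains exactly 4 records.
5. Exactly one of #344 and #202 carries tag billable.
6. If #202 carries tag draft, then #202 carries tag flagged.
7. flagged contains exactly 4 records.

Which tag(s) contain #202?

#202: billable, draft, flagged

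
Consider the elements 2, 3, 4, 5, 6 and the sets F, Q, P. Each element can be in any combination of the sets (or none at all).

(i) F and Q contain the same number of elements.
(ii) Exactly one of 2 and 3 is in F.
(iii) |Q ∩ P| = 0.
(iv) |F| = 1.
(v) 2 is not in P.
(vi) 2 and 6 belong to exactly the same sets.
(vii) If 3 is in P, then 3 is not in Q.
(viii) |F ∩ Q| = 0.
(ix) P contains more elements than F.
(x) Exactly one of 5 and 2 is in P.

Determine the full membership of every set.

F = {3}; Q = {4}; P = {3, 5}

From (v): 2 ∉ P.
(vi): 6 matches 2: 6 ∉ P.
(x) (exactly one): 5 ∈ P.
Suppose 2 ∈ F: no assignment then satisfies all the clues, so 2 ∉ F.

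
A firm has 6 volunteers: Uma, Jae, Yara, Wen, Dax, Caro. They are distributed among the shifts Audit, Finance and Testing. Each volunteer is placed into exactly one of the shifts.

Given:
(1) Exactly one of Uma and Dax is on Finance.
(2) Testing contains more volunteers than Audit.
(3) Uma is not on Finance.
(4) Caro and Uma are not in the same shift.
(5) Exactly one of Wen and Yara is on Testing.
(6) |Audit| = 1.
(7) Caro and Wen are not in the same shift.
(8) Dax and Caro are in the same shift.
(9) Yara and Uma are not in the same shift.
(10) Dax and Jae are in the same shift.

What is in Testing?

From (3): Uma ∉ Finance.
(1) (exactly one): Dax ∈ Finance.
(8): Caro matches Dax: Caro ∉ Audit.
(8): Caro matches Dax: Caro ∈ Finance.
(10): Jae matches Dax: Jae ∉ Audit.
(10): Jae matches Dax: Jae ∈ Finance.
(7): Wen ∉ Finance.
Suppose Uma ∉ Testing: no assignment then satisfies all the clues, so Uma ∈ Testing.

Testing = {Uma, Wen}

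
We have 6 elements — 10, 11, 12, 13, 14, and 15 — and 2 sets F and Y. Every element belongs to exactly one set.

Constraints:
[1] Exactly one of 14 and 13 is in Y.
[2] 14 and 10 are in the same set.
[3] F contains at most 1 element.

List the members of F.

F = {13}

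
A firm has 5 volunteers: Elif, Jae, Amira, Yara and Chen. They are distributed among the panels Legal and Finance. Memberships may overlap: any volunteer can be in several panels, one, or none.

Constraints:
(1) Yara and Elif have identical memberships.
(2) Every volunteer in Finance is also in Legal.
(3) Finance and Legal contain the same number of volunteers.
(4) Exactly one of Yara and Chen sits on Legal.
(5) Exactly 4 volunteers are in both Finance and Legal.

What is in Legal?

Legal = {Amira, Elif, Jae, Yara}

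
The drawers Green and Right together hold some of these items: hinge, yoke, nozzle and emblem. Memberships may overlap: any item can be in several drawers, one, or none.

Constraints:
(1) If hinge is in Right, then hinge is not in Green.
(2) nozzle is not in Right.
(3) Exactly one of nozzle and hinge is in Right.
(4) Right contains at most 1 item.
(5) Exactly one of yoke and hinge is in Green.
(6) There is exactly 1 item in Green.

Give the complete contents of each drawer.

Green = {yoke}; Right = {hinge}

From (2): nozzle ∉ Right.
(3) (exactly one): hinge ∈ Right.
(4): Right already has 1, so the rest are out.
(1): hinge ∉ Green.
(5) (exactly one): yoke ∈ Green.
(6): Green already has 1, so the rest are out.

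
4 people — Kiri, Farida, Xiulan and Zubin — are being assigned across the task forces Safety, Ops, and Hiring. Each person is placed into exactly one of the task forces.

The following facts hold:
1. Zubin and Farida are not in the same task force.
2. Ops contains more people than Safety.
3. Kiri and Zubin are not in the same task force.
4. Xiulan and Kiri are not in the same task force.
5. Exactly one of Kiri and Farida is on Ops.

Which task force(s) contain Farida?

Farida: Ops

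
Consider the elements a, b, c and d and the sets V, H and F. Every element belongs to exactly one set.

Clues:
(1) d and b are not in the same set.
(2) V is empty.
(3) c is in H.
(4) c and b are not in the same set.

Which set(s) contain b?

b: F

From (3): c ∈ H.
(2): V already has 0, so the rest are out.
(4): b ∉ H.
Only one set left: b ∈ F.
(1): d ∉ F.
Only one set left: d ∈ H.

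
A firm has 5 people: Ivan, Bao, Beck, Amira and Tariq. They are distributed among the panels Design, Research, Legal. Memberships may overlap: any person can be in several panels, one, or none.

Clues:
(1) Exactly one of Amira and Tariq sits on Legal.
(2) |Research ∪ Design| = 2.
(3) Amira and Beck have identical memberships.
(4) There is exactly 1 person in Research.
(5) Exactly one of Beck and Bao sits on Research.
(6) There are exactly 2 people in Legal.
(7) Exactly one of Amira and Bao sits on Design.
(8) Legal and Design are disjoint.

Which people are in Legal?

Legal = {Amira, Beck}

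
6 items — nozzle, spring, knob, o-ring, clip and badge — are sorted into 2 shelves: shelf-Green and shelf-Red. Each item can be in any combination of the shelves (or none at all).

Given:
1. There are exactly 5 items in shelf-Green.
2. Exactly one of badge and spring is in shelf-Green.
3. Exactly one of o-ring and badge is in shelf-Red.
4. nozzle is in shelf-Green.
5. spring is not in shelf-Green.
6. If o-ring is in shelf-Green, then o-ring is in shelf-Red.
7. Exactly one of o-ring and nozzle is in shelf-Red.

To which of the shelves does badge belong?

From (4): nozzle ∈ shelf-Green.
From (5): spring ∉ shelf-Green.
(1): only 5 candidates remain for shelf-Green, so all are in.
(6): o-ring ∈ shelf-Red.
(7) (exactly one): nozzle ∉ shelf-Red.
(3) (exactly one): badge ∉ shelf-Red.

badge: shelf-Green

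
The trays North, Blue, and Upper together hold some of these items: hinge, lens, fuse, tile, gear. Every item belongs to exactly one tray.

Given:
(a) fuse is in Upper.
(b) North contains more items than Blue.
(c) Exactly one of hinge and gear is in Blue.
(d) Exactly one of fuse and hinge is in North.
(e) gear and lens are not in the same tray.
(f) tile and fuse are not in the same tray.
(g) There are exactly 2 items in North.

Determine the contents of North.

From (a): fuse ∈ Upper.
(d) (exactly one): hinge ∈ North.
(f): tile ∉ Upper.
(c) (exactly one): gear ∈ Blue.
(e): lens ∉ Blue.
Suppose lens ∈ North: no assignment then satisfies all the clues, so lens ∉ North.

North = {hinge, tile}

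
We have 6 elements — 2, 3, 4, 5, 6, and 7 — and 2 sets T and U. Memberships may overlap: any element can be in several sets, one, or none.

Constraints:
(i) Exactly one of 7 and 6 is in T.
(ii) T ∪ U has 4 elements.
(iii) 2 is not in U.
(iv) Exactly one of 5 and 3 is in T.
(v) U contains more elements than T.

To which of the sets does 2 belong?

2: none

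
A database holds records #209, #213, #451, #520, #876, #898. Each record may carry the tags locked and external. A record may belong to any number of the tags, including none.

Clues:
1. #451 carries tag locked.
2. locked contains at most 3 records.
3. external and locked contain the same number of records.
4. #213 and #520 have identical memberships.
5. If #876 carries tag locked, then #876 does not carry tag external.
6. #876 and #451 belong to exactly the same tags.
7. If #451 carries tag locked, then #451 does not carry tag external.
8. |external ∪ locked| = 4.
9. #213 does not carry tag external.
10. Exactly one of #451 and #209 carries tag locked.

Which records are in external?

external = {#209, #898}

From (1): #451 ∈ locked.
From (9): #213 ∉ external.
(4): #520 matches #213: #520 ∉ external.
(6): #876 matches #451: #876 ∈ locked.
(7): #451 ∉ external.
(10) (exactly one): #209 ∉ locked.
(5): #876 ∉ external.
Suppose #209 ∉ external: no assignment then satisfies all the clues, so #209 ∈ external.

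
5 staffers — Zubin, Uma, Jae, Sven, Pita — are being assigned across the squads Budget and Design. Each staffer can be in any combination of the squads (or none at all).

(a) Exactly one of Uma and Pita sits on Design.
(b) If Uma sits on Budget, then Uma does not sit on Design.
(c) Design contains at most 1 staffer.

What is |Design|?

1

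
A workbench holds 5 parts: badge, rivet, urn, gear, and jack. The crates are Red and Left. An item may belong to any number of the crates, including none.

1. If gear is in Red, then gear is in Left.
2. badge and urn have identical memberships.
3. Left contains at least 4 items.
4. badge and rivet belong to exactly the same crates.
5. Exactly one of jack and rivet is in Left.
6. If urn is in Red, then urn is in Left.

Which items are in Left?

Left = {badge, gear, rivet, urn}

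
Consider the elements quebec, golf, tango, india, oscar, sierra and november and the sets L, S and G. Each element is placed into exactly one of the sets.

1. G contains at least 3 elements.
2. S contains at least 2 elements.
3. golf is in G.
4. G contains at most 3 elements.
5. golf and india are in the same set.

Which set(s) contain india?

From (3): golf ∈ G.
(5): india matches golf: india ∉ L.
(5): india matches golf: india ∉ S.
(5): india matches golf: india ∈ G.

india: G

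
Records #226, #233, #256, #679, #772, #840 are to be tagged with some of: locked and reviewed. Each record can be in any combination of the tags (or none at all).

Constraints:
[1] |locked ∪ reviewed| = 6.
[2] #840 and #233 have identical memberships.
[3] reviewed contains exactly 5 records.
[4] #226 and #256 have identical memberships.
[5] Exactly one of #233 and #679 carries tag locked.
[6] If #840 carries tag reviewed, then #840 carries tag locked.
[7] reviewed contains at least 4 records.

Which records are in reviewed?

reviewed = {#226, #233, #256, #679, #840}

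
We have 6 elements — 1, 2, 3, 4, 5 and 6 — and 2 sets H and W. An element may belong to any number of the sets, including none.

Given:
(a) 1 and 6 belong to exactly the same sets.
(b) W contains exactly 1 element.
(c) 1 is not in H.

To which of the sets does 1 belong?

1: none

From (c): 1 ∉ H.
(a): 6 matches 1: 6 ∉ H.
Suppose 1 ∈ W: no assignment then satisfies all the clues, so 1 ∉ W.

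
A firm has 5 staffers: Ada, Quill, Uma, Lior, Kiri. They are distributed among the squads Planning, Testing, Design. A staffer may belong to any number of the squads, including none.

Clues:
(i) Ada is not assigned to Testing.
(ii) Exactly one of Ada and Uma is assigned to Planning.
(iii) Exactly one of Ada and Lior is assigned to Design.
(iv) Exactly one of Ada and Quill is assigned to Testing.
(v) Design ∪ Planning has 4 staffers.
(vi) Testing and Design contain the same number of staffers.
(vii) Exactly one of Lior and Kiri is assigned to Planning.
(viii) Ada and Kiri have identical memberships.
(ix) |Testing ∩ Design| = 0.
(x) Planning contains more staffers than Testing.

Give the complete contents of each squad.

Planning = {Ada, Kiri, Quill}; Testing = {Quill}; Design = {Lior}

From (i): Ada ∉ Testing.
(iv) (exactly one): Quill ∈ Testing.
(viii): Kiri matches Ada: Kiri ∉ Testing.
Suppose Ada ∉ Planning: no assignment then satisfies all the clues, so Ada ∈ Planning.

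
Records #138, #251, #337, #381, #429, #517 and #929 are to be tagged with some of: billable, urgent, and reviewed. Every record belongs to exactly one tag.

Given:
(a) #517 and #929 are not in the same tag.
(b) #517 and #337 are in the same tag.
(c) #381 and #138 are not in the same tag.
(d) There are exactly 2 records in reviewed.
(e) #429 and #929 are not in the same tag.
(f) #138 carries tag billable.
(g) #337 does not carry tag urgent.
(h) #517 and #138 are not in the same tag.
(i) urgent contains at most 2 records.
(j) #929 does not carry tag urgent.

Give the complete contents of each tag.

billable = {#138, #251, #929}; urgent = {#381, #429}; reviewed = {#337, #517}

From (f): #138 ∈ billable.
From (g): #337 ∉ urgent.
From (j): #929 ∉ urgent.
(b): #517 matches #337: #517 ∉ urgent.
(c): #381 ∉ billable.
(h): #517 ∉ billable.
Only one tag left: #517 ∈ reviewed.
(a): #929 ∉ reviewed.
(b): #337 matches #517: #337 ∉ billable.
(b): #337 matches #517: #337 ∈ reviewed.
(d): reviewed already has 2, so the rest are out.
Only one tag left: #251 ∈ billable.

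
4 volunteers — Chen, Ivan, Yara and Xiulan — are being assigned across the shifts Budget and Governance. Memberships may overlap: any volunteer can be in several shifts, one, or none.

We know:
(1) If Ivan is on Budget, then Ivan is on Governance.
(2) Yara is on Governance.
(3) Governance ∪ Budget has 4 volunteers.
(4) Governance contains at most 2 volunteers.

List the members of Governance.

Governance = {Ivan, Yara}

From (2): Yara ∈ Governance.
Suppose Chen ∈ Governance: no assignment then satisfies all the clues, so Chen ∉ Governance.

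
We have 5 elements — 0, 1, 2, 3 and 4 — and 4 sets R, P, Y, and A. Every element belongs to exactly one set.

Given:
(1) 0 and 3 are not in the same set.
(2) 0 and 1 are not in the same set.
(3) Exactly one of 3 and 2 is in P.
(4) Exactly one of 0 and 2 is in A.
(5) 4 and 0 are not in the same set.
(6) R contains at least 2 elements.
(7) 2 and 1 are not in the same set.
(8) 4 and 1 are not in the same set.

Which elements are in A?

A = {0}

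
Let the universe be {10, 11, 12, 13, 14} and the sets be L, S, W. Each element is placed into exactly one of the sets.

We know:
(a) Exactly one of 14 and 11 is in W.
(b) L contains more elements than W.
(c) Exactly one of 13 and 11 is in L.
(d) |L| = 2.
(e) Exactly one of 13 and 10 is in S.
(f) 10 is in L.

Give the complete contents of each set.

L = {10, 11}; S = {12, 13}; W = {14}

From (f): 10 ∈ L.
(e) (exactly one): 13 ∈ S.
(c) (exactly one): 11 ∈ L.
(d): L already has 2, so the rest are out.
(a) (exactly one): 14 ∈ W.
Suppose 12 ∉ S: no assignment then satisfies all the clues, so 12 ∈ S.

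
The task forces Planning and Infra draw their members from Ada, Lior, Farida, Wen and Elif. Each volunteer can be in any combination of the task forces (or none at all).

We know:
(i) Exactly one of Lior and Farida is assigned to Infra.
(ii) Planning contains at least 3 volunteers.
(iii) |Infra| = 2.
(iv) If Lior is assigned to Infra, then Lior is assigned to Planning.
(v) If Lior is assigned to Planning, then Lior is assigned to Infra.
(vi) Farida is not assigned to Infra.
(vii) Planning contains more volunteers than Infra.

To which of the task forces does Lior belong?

Lior: Infra, Planning

From (vi): Farida ∉ Infra.
(i) (exactly one): Lior ∈ Infra.
(iv): Lior ∈ Planning.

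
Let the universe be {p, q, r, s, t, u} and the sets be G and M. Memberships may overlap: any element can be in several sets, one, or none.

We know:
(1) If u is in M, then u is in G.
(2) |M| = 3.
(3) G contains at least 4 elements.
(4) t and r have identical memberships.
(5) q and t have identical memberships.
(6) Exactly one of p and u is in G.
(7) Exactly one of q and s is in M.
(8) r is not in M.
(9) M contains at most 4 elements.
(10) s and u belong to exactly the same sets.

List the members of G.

G = {q, r, s, t, u}

From (8): r ∉ M.
(4): t matches r: t ∉ M.
(5): q matches t: q ∉ M.
(7) (exactly one): s ∈ M.
(10): u matches s: u ∈ M.
(1): u ∈ G.
(2): only 3 candidates remain for M, so all are in.
(6) (exactly one): p ∉ G.
(10): s matches u: s ∈ G.
Suppose q ∉ G: no assignment then satisfies all the clues, so q ∈ G.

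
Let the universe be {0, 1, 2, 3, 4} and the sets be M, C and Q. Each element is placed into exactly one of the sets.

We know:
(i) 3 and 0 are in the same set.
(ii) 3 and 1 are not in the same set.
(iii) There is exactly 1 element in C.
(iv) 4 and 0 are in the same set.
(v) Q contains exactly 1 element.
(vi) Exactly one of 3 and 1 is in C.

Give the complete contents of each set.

M = {0, 3, 4}; C = {1}; Q = {2}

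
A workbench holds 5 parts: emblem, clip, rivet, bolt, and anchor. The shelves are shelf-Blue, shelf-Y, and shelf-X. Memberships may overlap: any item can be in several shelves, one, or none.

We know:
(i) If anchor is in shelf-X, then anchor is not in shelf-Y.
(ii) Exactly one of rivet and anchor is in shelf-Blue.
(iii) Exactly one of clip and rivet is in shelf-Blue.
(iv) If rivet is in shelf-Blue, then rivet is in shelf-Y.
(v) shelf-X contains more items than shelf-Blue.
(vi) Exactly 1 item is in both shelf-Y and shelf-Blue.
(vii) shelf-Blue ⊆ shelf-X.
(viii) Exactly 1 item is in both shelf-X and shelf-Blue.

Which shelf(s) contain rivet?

rivet: shelf-Blue, shelf-X, shelf-Y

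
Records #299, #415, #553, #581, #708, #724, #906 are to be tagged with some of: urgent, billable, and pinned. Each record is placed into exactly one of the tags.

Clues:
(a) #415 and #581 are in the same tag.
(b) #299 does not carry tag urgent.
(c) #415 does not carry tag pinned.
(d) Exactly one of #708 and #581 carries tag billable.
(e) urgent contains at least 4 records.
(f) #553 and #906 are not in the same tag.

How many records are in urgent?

4

From (b): #299 ∉ urgent.
From (c): #415 ∉ pinned.
(a): #581 matches #415: #581 ∉ pinned.
Suppose #415 ∉ urgent: no assignment then satisfies all the clues, so #415 ∈ urgent.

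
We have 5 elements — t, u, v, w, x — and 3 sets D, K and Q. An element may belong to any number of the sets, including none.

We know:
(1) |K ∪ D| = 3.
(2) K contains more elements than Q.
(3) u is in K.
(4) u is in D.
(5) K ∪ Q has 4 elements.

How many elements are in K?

3

From (3): u ∈ K.
From (4): u ∈ D.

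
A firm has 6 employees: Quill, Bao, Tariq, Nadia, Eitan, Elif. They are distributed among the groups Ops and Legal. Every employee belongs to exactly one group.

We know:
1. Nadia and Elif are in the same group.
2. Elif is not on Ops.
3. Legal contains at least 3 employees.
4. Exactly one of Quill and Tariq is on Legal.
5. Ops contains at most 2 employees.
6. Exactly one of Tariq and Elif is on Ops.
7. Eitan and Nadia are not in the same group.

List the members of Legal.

Legal = {Bao, Elif, Nadia, Quill}

From (2): Elif ∉ Ops.
(1): Nadia matches Elif: Nadia ∉ Ops.
(6) (exactly one): Tariq ∈ Ops.
Only one group left: Nadia ∈ Legal.
Only one group left: Elif ∈ Legal.
(4) (exactly one): Quill ∈ Legal.
(7): Eitan ∉ Legal.
Only one group left: Eitan ∈ Ops.
(5): Ops already has 2, so the rest are out.
Only one group left: Bao ∈ Legal.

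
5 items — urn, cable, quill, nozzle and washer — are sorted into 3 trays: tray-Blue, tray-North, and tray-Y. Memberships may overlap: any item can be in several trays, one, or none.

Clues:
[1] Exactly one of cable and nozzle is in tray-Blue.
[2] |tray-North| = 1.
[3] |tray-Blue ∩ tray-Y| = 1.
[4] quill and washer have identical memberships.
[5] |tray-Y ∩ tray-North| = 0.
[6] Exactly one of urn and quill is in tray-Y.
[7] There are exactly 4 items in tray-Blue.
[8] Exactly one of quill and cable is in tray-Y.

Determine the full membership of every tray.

tray-Blue = {nozzle, quill, urn, washer}; tray-North = {nozzle}; tray-Y = {cable, urn}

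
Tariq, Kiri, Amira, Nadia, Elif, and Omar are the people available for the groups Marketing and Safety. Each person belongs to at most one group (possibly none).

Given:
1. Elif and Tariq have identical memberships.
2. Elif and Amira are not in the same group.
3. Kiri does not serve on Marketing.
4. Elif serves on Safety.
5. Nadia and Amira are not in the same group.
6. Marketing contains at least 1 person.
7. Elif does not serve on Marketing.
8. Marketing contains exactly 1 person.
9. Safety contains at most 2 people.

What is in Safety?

Safety = {Elif, Tariq}

From (3): Kiri ∉ Marketing.
From (4): Elif ∈ Safety.
(1): Tariq matches Elif: Tariq ∉ Marketing.
(1): Tariq matches Elif: Tariq ∈ Safety.
(2): Amira ∉ Safety.
(9): Safety already has 2, so the rest are out.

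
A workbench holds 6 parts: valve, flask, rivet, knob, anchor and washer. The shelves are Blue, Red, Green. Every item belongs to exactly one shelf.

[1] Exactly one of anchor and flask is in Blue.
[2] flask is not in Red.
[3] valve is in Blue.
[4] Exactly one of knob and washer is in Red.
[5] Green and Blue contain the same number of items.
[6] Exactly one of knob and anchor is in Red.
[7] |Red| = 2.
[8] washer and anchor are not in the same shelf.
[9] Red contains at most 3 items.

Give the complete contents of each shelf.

Blue = {anchor, valve}; Red = {knob, rivet}; Green = {flask, washer}

From (2): flask ∉ Red.
From (3): valve ∈ Blue.
Suppose flask ∈ Blue: no assignment then satisfies all the clues, so flask ∉ Blue.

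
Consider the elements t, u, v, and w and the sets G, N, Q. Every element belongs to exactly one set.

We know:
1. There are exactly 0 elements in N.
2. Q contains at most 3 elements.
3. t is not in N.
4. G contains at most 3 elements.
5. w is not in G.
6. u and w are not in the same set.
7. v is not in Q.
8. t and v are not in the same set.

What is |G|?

2

From (3): t ∉ N.
From (5): w ∉ G.
From (7): v ∉ Q.
(1): N already has 0, so the rest are out.
Only one set left: v ∈ G.
Only one set left: w ∈ Q.
(6): u ∉ Q.
(8): t ∉ G.
Only one set left: t ∈ Q.
Only one set left: u ∈ G.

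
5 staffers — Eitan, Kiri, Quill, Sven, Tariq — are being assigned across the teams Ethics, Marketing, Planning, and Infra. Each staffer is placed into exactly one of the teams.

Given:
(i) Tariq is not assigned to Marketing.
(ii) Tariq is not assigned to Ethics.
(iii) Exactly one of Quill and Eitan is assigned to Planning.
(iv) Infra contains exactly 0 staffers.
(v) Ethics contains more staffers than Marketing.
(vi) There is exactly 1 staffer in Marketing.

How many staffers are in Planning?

2

From (i): Tariq ∉ Marketing.
From (ii): Tariq ∉ Ethics.
(iv): Infra already has 0, so the rest are out.
Only one team left: Tariq ∈ Planning.
Suppose Kiri ∈ Planning: no assignment then satisfies all the clues, so Kiri ∉ Planning.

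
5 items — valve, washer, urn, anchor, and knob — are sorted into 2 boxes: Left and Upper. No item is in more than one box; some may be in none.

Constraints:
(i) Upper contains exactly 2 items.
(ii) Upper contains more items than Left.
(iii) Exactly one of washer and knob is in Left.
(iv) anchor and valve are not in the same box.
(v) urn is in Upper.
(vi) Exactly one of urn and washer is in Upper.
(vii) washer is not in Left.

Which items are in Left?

Left = {knob}

From (v): urn ∈ Upper.
From (vii): washer ∉ Left.
(iii) (exactly one): knob ∈ Left.
(vi) (exactly one): washer ∉ Upper.
Suppose valve ∈ Left: no assignment then satisfies all the clues, so valve ∉ Left.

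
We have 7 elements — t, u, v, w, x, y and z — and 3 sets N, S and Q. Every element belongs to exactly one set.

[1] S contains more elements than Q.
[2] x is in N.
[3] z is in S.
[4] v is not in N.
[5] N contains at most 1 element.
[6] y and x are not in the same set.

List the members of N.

N = {x}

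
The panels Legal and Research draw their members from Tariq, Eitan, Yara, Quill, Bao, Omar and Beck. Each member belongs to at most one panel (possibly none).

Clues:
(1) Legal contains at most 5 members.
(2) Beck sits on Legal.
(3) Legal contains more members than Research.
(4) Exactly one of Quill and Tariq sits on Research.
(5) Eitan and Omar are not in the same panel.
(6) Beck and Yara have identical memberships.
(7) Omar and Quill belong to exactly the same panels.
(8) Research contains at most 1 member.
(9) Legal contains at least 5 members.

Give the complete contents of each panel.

Legal = {Bao, Beck, Omar, Quill, Yara}; Research = {Tariq}

From (2): Beck ∈ Legal.
(6): Yara matches Beck: Yara ∈ Legal.
Suppose Tariq ∈ Legal: no assignment then satisfies all the clues, so Tariq ∉ Legal.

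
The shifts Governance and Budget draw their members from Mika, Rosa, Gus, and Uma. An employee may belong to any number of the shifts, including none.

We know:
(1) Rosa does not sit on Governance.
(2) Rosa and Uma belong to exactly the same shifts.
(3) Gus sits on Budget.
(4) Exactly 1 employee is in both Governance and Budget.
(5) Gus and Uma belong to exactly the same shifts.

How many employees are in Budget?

From (1): Rosa ∉ Governance.
From (3): Gus ∈ Budget.
(2): Uma matches Rosa: Uma ∉ Governance.
(5): Gus matches Uma: Gus ∉ Governance.
(5): Uma matches Gus: Uma ∈ Budget.
(2): Rosa matches Uma: Rosa ∈ Budget.
Suppose Mika ∉ Governance: no assignment then satisfies all the clues, so Mika ∈ Governance.

4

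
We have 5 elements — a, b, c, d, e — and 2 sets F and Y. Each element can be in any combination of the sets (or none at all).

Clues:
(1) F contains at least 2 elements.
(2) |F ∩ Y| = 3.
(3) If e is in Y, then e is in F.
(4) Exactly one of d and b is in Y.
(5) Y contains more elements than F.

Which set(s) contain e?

e: F, Y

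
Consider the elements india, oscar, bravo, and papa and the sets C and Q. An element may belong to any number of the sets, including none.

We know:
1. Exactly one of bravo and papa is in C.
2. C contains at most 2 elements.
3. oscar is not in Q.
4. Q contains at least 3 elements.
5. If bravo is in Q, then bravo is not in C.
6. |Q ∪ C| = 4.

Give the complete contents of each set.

C = {oscar, papa}; Q = {bravo, india, papa}

From (3): oscar ∉ Q.
(4): only 3 candidates remain for Q, so all are in.
(5): bravo ∉ C.
(1) (exactly one): papa ∈ C.
Suppose india ∈ C: no assignment then satisfies all the clues, so india ∉ C.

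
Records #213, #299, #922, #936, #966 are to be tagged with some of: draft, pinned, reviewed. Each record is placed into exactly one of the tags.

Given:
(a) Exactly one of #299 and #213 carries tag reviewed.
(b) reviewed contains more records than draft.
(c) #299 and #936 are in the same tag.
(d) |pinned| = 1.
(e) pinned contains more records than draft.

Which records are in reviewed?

reviewed = {#299, #922, #936, #966}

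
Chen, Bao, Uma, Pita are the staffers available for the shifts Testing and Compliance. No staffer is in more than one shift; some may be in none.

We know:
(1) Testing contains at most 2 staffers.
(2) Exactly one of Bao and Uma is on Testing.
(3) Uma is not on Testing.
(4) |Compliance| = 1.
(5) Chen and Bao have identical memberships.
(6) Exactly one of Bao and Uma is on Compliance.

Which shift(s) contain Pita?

Pita: none

From (3): Uma ∉ Testing.
(2) (exactly one): Bao ∈ Testing.
(5): Chen matches Bao: Chen ∈ Testing.
(6) (exactly one): Uma ∈ Compliance.
(1): Testing already has 2, so the rest are out.
(4): Compliance already has 1, so the rest are out.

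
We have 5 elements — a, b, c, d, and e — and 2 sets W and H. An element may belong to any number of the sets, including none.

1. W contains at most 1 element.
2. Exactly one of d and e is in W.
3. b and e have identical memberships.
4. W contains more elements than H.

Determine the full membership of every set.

W = {d}; H = {}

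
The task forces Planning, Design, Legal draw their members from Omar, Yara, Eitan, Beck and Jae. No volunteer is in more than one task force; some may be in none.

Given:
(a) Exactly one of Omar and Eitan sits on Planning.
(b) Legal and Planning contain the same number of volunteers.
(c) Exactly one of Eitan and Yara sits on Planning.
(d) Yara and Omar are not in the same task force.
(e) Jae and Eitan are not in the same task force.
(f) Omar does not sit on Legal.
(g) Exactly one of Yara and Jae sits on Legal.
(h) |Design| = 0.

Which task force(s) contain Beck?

Beck: none

From (f): Omar ∉ Legal.
(h): Design already has 0, so the rest are out.
Suppose Beck ∈ Planning: no assignment then satisfies all the clues, so Beck ∉ Planning.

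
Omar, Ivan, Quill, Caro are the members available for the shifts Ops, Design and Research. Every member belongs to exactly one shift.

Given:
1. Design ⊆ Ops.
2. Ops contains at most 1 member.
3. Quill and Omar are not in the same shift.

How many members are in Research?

3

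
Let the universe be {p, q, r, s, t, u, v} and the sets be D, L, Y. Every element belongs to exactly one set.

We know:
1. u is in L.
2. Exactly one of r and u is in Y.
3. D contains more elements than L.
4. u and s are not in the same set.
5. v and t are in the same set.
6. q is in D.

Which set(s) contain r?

r: Y

From (1): u ∈ L.
From (6): q ∈ D.
(2) (exactly one): r ∈ Y.
(4): s ∉ L.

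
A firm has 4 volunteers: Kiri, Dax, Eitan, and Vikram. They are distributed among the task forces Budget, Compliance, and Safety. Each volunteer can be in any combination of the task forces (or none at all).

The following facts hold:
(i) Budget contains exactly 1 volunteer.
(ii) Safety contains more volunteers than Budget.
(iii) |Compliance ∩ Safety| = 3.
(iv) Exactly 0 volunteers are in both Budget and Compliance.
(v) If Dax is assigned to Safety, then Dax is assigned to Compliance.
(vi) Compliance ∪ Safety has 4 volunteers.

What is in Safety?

Safety = {Dax, Eitan, Kiri, Vikram}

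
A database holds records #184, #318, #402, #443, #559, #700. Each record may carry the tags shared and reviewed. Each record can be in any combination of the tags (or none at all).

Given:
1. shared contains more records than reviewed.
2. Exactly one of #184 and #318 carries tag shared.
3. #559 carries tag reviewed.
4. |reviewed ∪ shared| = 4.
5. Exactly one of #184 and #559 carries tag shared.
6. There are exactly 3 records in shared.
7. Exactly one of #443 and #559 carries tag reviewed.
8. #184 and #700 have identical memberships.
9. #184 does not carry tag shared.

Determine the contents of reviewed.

reviewed = {#402, #559}

From (3): #559 ∈ reviewed.
From (9): #184 ∉ shared.
(2) (exactly one): #318 ∈ shared.
(5) (exactly one): #559 ∈ shared.
(7) (exactly one): #443 ∉ reviewed.
(8): #700 matches #184: #700 ∉ shared.
Suppose #184 ∈ reviewed: no assignment then satisfies all the clues, so #184 ∉ reviewed.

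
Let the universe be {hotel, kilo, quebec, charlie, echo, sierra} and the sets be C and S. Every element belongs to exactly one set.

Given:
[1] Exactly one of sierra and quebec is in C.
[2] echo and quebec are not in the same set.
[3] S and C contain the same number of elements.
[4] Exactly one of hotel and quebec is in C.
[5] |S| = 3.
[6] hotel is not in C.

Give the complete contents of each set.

From (6): hotel ∉ C.
(4) (exactly one): quebec ∈ C.
Only one set left: hotel ∈ S.
(1) (exactly one): sierra ∉ C.
(2): echo ∉ C.
Only one set left: echo ∈ S.
Only one set left: sierra ∈ S.
(5): S already has 3, so the rest are out.
Only one set left: kilo ∈ C.
Only one set left: charlie ∈ C.

C = {charlie, kilo, quebec}; S = {echo, hotel, sierra}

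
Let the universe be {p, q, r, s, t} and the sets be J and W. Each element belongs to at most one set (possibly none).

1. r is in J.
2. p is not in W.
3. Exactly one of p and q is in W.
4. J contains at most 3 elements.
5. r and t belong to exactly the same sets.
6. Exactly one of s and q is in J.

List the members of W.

W = {q}

From (1): r ∈ J.
From (2): p ∉ W.
(3) (exactly one): q ∈ W.
(5): t matches r: t ∈ J.
(6) (exactly one): s ∈ J.
(4): J already has 3, so the rest are out.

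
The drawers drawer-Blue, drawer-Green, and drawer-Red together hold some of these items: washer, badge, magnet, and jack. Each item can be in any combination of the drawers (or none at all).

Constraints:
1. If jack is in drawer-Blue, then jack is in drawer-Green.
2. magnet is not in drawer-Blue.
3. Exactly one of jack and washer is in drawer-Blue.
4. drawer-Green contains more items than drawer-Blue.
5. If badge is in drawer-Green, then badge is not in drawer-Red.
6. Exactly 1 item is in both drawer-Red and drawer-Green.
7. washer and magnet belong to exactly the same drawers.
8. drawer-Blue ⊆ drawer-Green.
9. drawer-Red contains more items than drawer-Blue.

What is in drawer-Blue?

From (2): magnet ∉ drawer-Blue.
(7): washer matches magnet: washer ∉ drawer-Blue.
(3) (exactly one): jack ∈ drawer-Blue.
(8) with jack ∈ drawer-Blue: jack ∈ drawer-Green.
Suppose badge ∈ drawer-Blue: no assignment then satisfies all the clues, so badge ∉ drawer-Blue.

drawer-Blue = {jack}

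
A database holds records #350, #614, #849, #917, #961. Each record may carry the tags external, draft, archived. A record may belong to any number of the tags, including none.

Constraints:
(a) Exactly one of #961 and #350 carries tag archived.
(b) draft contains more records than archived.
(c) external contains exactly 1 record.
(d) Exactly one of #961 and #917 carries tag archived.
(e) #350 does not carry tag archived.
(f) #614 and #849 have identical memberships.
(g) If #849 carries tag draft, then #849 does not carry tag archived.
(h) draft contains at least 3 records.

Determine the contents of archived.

archived = {#961}

From (e): #350 ∉ archived.
(a) (exactly one): #961 ∈ archived.
(d) (exactly one): #917 ∉ archived.
Suppose #614 ∈ archived: no assignment then satisfies all the clues, so #614 ∉ archived.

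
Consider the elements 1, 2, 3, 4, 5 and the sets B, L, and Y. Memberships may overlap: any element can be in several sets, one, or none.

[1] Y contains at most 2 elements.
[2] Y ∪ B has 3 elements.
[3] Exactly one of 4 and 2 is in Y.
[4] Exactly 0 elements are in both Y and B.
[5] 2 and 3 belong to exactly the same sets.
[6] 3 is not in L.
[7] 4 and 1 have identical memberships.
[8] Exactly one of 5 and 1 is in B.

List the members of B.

From (6): 3 ∉ L.
(5): 2 matches 3: 2 ∉ L.
Suppose 1 ∈ B: no assignment then satisfies all the clues, so 1 ∉ B.

B = {5}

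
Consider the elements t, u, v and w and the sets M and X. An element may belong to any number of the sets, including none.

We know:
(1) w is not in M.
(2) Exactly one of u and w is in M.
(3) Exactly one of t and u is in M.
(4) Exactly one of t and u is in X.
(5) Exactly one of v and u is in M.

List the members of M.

From (1): w ∉ M.
(2) (exactly one): u ∈ M.
(3) (exactly one): t ∉ M.
(5) (exactly one): v ∉ M.

M = {u}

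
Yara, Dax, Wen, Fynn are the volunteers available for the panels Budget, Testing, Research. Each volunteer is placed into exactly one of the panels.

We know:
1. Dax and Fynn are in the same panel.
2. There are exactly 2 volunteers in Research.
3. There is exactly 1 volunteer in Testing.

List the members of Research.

Research = {Dax, Fynn}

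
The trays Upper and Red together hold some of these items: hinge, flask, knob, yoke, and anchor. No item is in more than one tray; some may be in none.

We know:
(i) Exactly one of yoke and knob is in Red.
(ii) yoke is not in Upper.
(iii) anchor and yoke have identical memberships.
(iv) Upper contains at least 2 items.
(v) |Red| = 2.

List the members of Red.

Red = {anchor, yoke}

From (ii): yoke ∉ Upper.
(iii): anchor matches yoke: anchor ∉ Upper.
Suppose hinge ∈ Red: no assignment then satisfies all the clues, so hinge ∉ Red.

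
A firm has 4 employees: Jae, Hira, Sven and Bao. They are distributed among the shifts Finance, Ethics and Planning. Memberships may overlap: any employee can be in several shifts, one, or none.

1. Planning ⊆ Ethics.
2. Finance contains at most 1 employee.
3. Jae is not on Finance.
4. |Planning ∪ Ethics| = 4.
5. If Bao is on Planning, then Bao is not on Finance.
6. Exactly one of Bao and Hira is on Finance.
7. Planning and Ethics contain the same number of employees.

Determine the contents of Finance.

Finance = {Hira}

From (3): Jae ∉ Finance.
Suppose Hira ∉ Finance: no assignment then satisfies all the clues, so Hira ∈ Finance.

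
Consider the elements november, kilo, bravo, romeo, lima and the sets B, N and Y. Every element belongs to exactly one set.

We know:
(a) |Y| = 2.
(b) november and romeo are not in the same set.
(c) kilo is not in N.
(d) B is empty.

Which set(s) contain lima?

lima: N

From (c): kilo ∉ N.
(d): B already has 0, so the rest are out.
Only one set left: kilo ∈ Y.
Suppose lima ∉ N: no assignment then satisfies all the clues, so lima ∈ N.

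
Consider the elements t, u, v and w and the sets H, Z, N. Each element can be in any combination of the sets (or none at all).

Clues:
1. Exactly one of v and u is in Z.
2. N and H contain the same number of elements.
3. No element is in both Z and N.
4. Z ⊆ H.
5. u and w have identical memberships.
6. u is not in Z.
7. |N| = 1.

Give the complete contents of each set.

H = {v}; Z = {v}; N = {t}

From (6): u ∉ Z.
(1) (exactly one): v ∈ Z.
(3) (disjoint): v ∉ N.
(4) with v ∈ Z: v ∈ H.
(5): w matches u: w ∉ Z.
Suppose t ∈ H: no assignment then satisfies all the clues, so t ∉ H.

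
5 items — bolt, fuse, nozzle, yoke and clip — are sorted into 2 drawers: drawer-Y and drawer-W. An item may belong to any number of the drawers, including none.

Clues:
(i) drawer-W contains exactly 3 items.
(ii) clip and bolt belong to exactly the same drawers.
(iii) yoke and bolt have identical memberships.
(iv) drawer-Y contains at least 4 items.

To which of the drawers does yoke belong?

yoke: drawer-W, drawer-Y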